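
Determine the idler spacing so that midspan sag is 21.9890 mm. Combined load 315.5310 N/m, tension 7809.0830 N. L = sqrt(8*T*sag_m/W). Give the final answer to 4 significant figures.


sag = 21.9890/1000 = 0.021989 m
L = sqrt(8 * 7809.0830 * 0.021989 / 315.5310)
L = 2.087 m


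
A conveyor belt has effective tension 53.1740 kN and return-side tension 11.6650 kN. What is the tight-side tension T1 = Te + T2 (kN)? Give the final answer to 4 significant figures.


T1 = Te + T2 = 53.1740 + 11.6650
T1 = 64.84 kN


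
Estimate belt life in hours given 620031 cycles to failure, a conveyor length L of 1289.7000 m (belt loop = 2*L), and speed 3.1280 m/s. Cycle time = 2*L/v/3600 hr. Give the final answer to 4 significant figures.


cycle_time = 2 * 1289.7000 / 3.1280 / 3600 = 0.22906 hr
life = 620031 * 0.22906 = 142000 hours


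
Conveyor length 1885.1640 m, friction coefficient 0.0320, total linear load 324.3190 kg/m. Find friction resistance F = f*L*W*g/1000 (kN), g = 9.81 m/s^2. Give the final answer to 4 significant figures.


F = 0.0320 * 1885.1640 * 324.3190 * 9.81 / 1000
F = 191.9 kN


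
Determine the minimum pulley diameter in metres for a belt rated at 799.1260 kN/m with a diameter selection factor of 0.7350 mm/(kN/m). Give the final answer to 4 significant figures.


D = 799.1260 * 0.7350 / 1000
D = 0.5874 m


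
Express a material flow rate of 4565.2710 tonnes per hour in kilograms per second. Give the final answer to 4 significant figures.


m_dot = 4565.2710 * 1000 / 3600
m_dot = 1268 kg/s


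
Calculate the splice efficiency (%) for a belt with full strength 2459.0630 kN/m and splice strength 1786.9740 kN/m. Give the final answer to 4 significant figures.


Eff = 1786.9740 / 2459.0630 * 100
Eff = 72.67 %


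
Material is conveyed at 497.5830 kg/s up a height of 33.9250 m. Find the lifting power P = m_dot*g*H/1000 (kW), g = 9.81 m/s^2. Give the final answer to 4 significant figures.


P = 497.5830 * 9.81 * 33.9250 / 1000
P = 165.6 kW


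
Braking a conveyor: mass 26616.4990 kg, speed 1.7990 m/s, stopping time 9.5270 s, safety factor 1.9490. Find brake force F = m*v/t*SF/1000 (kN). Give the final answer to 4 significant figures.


F = 26616.4990 * 1.7990 / 9.5270 * 1.9490 / 1000
F = 9.796 kN


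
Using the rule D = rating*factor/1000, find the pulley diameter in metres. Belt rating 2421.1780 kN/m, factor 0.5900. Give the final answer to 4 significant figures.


D = 2421.1780 * 0.5900 / 1000
D = 1.428 m


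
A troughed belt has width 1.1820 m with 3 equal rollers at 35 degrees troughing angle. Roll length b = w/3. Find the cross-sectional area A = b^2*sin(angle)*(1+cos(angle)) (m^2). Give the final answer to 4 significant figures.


b = 1.1820/3 = 0.394 m
A = 0.394^2 * sin(35 deg) * (1 + cos(35 deg))
A = 0.1620 m^2


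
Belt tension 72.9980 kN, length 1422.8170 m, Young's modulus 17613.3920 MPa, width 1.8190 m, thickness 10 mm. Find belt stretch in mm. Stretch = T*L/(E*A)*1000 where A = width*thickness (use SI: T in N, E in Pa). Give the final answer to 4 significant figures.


A = 1.8190 * 0.01 = 0.01819 m^2
Stretch = 72.9980*1000 * 1422.8170 / (17613.3920e6 * 0.01819) * 1000
Stretch = 324.2 mm


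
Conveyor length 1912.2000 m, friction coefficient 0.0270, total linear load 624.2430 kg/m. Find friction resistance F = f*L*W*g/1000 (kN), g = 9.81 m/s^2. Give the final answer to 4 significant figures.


F = 0.0270 * 1912.2000 * 624.2430 * 9.81 / 1000
F = 316.2 kN


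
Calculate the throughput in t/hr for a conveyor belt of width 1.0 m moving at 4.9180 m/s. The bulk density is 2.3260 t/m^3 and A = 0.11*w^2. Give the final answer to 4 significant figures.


A = 0.11 * 1.0^2 = 0.11 m^2
C = 0.11 * 4.9180 * 2.3260 * 3600
C = 4530 t/hr


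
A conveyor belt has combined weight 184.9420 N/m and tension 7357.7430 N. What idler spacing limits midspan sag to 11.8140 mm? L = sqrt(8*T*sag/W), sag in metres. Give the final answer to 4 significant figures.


sag = 11.8140/1000 = 0.011814 m
L = sqrt(8 * 7357.7430 * 0.011814 / 184.9420)
L = 1.939 m


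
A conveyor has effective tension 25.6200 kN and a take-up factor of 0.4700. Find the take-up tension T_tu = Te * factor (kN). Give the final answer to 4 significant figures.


T_tu = 25.6200 * 0.4700
T_tu = 12.04 kN


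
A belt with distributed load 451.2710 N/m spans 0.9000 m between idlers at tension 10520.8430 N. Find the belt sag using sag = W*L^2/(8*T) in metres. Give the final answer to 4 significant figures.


sag = 451.2710 * 0.9000^2 / (8 * 10520.8430)
sag = 0.004343 m


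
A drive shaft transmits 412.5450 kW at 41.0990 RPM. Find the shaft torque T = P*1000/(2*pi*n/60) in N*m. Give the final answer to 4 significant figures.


omega = 2*pi*41.0990/60 = 4.30388 rad/s
T = 412.5450*1000 / 4.30388
T = 95850 N*m


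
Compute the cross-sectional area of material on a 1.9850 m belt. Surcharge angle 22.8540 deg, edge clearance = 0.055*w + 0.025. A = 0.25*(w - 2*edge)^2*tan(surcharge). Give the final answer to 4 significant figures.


edge = 0.055*1.9850 + 0.025 = 0.134175 m
ew = 1.9850 - 2*0.134175 = 1.71665 m
A = 0.25 * 1.71665^2 * tan(22.8540 deg)
A = 0.3105 m^2


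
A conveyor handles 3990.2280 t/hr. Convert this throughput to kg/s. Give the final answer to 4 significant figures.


m_dot = 3990.2280 * 1000 / 3600
m_dot = 1108 kg/s


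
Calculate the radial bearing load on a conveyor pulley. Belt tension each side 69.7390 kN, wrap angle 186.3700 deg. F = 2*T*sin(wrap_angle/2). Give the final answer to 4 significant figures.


F = 2 * 69.7390 * sin(186.3700/2 deg)
F = 139.3 kN


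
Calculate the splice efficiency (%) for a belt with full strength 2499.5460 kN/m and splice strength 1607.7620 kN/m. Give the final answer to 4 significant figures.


Eff = 1607.7620 / 2499.5460 * 100
Eff = 64.32 %


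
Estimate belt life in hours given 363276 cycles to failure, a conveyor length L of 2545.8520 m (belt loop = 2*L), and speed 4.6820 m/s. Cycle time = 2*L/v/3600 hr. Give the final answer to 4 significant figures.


cycle_time = 2 * 2545.8520 / 4.6820 / 3600 = 0.302085 hr
life = 363276 * 0.302085 = 109700 hours


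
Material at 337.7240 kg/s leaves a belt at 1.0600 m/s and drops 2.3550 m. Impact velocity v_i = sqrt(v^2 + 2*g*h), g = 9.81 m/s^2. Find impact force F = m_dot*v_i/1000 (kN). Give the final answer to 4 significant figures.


v_i = sqrt(1.0600^2 + 2*9.81*2.3550) = 6.87959 m/s
F = 337.7240 * 6.87959 / 1000
F = 2.323 kN


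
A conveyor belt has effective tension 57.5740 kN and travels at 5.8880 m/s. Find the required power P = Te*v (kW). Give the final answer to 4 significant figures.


P = Te * v = 57.5740 * 5.8880
P = 339.0 kW


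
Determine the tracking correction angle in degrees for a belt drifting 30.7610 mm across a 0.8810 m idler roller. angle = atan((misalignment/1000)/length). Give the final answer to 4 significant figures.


misalign_m = 30.7610 / 1000 = 0.030761 m
angle = atan(0.030761 / 0.8810)
angle = 2.000 deg


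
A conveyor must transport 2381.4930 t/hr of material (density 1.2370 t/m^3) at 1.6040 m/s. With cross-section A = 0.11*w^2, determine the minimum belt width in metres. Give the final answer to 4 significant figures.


A_req = 2381.4930 / (1.6040 * 1.2370 * 3600) = 0.333405 m^2
w = sqrt(0.333405 / 0.11)
w = 1.741 m


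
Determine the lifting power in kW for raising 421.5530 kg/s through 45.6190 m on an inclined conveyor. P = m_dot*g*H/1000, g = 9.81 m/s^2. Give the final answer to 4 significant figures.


P = 421.5530 * 9.81 * 45.6190 / 1000
P = 188.7 kW


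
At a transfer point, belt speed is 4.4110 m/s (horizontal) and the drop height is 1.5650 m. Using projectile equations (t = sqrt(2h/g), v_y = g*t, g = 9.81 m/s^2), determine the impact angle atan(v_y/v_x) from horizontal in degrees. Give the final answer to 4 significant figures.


t = sqrt(2*1.5650/9.81) = 0.564856 s
v_y = 9.81 * 0.564856 = 5.54124 m/s
angle = atan(5.54124 / 4.4110) = 51.48 deg


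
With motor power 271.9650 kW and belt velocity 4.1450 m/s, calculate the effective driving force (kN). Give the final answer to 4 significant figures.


Te = P / v = 271.9650 / 4.1450
Te = 65.61 kN


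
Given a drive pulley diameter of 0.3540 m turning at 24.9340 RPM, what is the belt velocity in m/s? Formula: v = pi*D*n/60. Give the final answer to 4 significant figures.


v = pi * 0.3540 * 24.9340 / 60
v = 0.4622 m/s


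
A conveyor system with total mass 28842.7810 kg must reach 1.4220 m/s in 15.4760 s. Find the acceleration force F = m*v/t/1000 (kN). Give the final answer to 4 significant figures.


F = 28842.7810 * 1.4220 / 15.4760 / 1000
F = 2.650 kN


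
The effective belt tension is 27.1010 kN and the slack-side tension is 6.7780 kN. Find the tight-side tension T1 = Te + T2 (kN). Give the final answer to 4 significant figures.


T1 = Te + T2 = 27.1010 + 6.7780
T1 = 33.88 kN


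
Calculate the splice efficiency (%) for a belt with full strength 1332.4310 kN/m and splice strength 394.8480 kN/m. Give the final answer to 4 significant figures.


Eff = 394.8480 / 1332.4310 * 100
Eff = 29.63 %


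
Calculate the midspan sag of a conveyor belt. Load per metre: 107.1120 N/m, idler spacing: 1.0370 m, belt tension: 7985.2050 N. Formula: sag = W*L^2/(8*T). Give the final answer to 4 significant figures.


sag = 107.1120 * 1.0370^2 / (8 * 7985.2050)
sag = 0.001803 m


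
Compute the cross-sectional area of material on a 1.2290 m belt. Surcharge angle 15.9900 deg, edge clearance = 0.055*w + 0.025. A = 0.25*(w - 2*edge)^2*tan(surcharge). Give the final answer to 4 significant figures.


edge = 0.055*1.2290 + 0.025 = 0.092595 m
ew = 1.2290 - 2*0.092595 = 1.04381 m
A = 0.25 * 1.04381^2 * tan(15.9900 deg)
A = 0.07805 m^2


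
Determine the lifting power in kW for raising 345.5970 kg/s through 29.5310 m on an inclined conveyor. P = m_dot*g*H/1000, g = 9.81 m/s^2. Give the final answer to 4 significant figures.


P = 345.5970 * 9.81 * 29.5310 / 1000
P = 100.1 kW


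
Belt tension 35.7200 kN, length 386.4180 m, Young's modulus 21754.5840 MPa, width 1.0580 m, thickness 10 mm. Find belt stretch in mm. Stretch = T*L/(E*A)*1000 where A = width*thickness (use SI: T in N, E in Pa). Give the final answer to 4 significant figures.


A = 1.0580 * 0.01 = 0.01058 m^2
Stretch = 35.7200*1000 * 386.4180 / (21754.5840e6 * 0.01058) * 1000
Stretch = 59.97 mm


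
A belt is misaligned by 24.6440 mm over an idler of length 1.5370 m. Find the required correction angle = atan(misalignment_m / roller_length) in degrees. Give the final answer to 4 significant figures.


misalign_m = 24.6440 / 1000 = 0.024644 m
angle = atan(0.024644 / 1.5370)
angle = 0.9186 deg


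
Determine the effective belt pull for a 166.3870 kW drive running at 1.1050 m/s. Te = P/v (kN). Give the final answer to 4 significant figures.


Te = P / v = 166.3870 / 1.1050
Te = 150.6 kN


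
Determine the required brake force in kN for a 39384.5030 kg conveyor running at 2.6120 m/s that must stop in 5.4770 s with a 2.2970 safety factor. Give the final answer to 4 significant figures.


F = 39384.5030 * 2.6120 / 5.4770 * 2.2970 / 1000
F = 43.14 kN


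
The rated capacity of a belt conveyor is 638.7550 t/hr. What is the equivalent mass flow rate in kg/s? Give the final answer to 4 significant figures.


m_dot = 638.7550 * 1000 / 3600
m_dot = 177.4 kg/s


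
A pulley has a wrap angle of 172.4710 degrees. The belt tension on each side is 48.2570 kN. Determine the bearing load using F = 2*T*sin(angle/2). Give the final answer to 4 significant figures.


F = 2 * 48.2570 * sin(172.4710/2 deg)
F = 96.31 kN


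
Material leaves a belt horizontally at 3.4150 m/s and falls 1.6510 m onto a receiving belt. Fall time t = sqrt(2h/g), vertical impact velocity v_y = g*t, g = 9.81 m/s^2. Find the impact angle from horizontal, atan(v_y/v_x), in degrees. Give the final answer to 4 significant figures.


t = sqrt(2*1.6510/9.81) = 0.580168 s
v_y = 9.81 * 0.580168 = 5.69145 m/s
angle = atan(5.69145 / 3.4150) = 59.04 deg


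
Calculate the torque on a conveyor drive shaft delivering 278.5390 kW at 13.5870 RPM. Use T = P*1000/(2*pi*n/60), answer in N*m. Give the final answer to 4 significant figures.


omega = 2*pi*13.5870/60 = 1.42283 rad/s
T = 278.5390*1000 / 1.42283
T = 195800 N*m


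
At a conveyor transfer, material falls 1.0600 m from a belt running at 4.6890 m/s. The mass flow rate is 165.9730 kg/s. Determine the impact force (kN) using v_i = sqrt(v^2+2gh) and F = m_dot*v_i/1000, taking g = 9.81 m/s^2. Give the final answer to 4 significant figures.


v_i = sqrt(4.6890^2 + 2*9.81*1.0600) = 6.54094 m/s
F = 165.9730 * 6.54094 / 1000
F = 1.086 kN


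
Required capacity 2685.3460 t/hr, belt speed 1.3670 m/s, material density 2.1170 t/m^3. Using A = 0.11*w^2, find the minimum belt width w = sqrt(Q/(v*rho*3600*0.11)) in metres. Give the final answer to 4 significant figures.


A_req = 2685.3460 / (1.3670 * 2.1170 * 3600) = 0.257756 m^2
w = sqrt(0.257756 / 0.11)
w = 1.531 m


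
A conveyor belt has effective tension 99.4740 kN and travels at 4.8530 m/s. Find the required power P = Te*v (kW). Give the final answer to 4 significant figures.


P = Te * v = 99.4740 * 4.8530
P = 482.7 kW


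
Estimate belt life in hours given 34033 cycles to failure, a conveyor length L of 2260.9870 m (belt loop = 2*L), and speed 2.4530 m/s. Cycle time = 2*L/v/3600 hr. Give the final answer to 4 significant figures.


cycle_time = 2 * 2260.9870 / 2.4530 / 3600 = 0.512068 hr
life = 34033 * 0.512068 = 17430 hours


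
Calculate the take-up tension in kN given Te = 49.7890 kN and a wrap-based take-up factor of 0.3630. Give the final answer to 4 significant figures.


T_tu = 49.7890 * 0.3630
T_tu = 18.07 kN


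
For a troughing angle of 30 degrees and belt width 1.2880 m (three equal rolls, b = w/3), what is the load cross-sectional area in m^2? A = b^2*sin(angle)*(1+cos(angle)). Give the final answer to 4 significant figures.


b = 1.2880/3 = 0.429333 m
A = 0.429333^2 * sin(30 deg) * (1 + cos(30 deg))
A = 0.1720 m^2


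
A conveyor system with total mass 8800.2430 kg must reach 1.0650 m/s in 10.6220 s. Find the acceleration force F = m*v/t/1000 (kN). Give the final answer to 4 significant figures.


F = 8800.2430 * 1.0650 / 10.6220 / 1000
F = 0.8823 kN


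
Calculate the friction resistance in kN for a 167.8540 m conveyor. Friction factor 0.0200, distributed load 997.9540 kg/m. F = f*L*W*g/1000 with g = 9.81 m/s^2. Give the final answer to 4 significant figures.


F = 0.0200 * 167.8540 * 997.9540 * 9.81 / 1000
F = 32.87 kN


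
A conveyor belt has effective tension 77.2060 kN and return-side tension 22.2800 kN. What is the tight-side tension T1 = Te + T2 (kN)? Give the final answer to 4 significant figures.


T1 = Te + T2 = 77.2060 + 22.2800
T1 = 99.49 kN


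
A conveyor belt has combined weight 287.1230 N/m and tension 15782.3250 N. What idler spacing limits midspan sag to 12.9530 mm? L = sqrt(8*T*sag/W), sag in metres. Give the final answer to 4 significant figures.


sag = 12.9530/1000 = 0.012953 m
L = sqrt(8 * 15782.3250 * 0.012953 / 287.1230)
L = 2.387 m


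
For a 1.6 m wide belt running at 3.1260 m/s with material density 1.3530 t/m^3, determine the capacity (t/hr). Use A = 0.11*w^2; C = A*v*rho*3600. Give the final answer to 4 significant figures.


A = 0.11 * 1.6^2 = 0.2816 m^2
C = 0.2816 * 3.1260 * 1.3530 * 3600
C = 4288 t/hr


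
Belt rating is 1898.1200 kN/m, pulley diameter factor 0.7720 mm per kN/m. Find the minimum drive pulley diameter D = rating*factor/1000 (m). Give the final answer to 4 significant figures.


D = 1898.1200 * 0.7720 / 1000
D = 1.465 m


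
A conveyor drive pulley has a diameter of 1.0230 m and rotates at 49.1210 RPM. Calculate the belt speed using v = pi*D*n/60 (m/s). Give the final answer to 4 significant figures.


v = pi * 1.0230 * 49.1210 / 60
v = 2.631 m/s


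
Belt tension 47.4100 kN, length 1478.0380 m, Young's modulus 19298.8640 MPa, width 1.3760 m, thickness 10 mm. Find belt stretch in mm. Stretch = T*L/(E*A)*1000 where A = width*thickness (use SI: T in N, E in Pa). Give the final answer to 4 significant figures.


A = 1.3760 * 0.01 = 0.01376 m^2
Stretch = 47.4100*1000 * 1478.0380 / (19298.8640e6 * 0.01376) * 1000
Stretch = 263.9 mm


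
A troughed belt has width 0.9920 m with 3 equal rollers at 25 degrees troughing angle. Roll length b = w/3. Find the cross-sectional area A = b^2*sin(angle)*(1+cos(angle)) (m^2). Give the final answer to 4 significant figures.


b = 0.9920/3 = 0.330667 m
A = 0.330667^2 * sin(25 deg) * (1 + cos(25 deg))
A = 0.08809 m^2


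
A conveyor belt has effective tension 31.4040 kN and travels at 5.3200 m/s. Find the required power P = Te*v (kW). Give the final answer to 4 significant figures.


P = Te * v = 31.4040 * 5.3200
P = 167.1 kW


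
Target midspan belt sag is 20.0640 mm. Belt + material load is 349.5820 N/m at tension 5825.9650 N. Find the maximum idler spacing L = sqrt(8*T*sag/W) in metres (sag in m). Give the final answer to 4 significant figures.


sag = 20.0640/1000 = 0.020064 m
L = sqrt(8 * 5825.9650 * 0.020064 / 349.5820)
L = 1.636 m


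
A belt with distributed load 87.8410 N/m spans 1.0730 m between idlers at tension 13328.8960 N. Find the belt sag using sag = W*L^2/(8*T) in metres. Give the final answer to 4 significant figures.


sag = 87.8410 * 1.0730^2 / (8 * 13328.8960)
sag = 0.0009484 m


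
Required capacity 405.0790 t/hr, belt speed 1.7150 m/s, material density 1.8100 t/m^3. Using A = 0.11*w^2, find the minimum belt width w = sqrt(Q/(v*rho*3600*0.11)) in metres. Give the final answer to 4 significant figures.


A_req = 405.0790 / (1.7150 * 1.8100 * 3600) = 0.0362489 m^2
w = sqrt(0.0362489 / 0.11)
w = 0.5741 m


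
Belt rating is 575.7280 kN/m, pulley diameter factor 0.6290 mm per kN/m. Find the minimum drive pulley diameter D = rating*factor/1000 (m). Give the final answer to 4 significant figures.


D = 575.7280 * 0.6290 / 1000
D = 0.3621 m


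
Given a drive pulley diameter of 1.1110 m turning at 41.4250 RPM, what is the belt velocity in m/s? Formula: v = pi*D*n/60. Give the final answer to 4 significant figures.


v = pi * 1.1110 * 41.4250 / 60
v = 2.410 m/s


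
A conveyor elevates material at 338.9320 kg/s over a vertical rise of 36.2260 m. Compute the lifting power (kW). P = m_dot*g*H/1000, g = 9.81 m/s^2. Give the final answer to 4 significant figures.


P = 338.9320 * 9.81 * 36.2260 / 1000
P = 120.4 kW


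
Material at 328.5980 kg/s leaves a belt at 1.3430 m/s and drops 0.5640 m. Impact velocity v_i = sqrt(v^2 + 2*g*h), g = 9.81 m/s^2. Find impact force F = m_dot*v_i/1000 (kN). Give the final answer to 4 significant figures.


v_i = sqrt(1.3430^2 + 2*9.81*0.5640) = 3.58738 m/s
F = 328.5980 * 3.58738 / 1000
F = 1.179 kN


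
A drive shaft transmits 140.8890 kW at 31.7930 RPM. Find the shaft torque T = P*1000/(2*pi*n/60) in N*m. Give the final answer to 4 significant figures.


omega = 2*pi*31.7930/60 = 3.32936 rad/s
T = 140.8890*1000 / 3.32936
T = 42320 N*m


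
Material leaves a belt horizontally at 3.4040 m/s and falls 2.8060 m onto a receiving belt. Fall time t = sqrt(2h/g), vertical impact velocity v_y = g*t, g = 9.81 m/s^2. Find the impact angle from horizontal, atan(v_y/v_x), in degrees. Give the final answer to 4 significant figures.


t = sqrt(2*2.8060/9.81) = 0.756353 s
v_y = 9.81 * 0.756353 = 7.41982 m/s
angle = atan(7.41982 / 3.4040) = 65.36 deg


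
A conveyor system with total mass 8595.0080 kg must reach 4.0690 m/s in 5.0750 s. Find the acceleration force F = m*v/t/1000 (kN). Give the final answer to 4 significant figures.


F = 8595.0080 * 4.0690 / 5.0750 / 1000
F = 6.891 kN


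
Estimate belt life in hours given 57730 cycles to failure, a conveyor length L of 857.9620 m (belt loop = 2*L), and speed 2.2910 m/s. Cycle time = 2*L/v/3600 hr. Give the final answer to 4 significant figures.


cycle_time = 2 * 857.9620 / 2.2910 / 3600 = 0.208051 hr
life = 57730 * 0.208051 = 12010 hours


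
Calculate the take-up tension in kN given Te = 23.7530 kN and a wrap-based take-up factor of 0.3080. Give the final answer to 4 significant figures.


T_tu = 23.7530 * 0.3080
T_tu = 7.316 kN


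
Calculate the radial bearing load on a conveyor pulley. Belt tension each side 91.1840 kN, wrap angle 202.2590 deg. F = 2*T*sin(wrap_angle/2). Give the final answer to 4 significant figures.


F = 2 * 91.1840 * sin(202.2590/2 deg)
F = 178.9 kN


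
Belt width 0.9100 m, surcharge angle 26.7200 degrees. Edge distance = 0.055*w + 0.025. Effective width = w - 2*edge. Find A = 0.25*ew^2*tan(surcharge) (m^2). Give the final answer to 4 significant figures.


edge = 0.055*0.9100 + 0.025 = 0.07505 m
ew = 0.9100 - 2*0.07505 = 0.7599 m
A = 0.25 * 0.7599^2 * tan(26.7200 deg)
A = 0.07267 m^2


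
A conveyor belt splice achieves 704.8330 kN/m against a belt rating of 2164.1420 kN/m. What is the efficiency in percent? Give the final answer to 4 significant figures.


Eff = 704.8330 / 2164.1420 * 100
Eff = 32.57 %


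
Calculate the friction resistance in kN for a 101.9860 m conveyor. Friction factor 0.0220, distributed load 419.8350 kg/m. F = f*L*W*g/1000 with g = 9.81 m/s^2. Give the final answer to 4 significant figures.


F = 0.0220 * 101.9860 * 419.8350 * 9.81 / 1000
F = 9.241 kN


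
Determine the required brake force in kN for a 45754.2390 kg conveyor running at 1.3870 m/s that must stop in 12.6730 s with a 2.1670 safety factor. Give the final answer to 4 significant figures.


F = 45754.2390 * 1.3870 / 12.6730 * 2.1670 / 1000
F = 10.85 kN


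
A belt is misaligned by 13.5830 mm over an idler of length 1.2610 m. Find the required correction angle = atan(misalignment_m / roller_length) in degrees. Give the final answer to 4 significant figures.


misalign_m = 13.5830 / 1000 = 0.013583 m
angle = atan(0.013583 / 1.2610)
angle = 0.6171 deg


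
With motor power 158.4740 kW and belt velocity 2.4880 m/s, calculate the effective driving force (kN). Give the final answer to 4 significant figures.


Te = P / v = 158.4740 / 2.4880
Te = 63.70 kN


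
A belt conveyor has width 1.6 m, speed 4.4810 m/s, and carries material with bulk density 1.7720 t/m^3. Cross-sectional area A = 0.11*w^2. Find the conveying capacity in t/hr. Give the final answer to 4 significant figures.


A = 0.11 * 1.6^2 = 0.2816 m^2
C = 0.2816 * 4.4810 * 1.7720 * 3600
C = 8050 t/hr


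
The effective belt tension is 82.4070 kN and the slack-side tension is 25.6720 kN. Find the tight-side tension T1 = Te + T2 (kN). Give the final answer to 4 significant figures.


T1 = Te + T2 = 82.4070 + 25.6720
T1 = 108.1 kN


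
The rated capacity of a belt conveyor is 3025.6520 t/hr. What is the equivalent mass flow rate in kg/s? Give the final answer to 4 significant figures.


m_dot = 3025.6520 * 1000 / 3600
m_dot = 840.5 kg/s


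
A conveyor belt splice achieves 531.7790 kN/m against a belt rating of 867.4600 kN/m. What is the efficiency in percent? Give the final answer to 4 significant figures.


Eff = 531.7790 / 867.4600 * 100
Eff = 61.30 %


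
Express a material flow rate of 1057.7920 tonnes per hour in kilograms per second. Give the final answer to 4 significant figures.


m_dot = 1057.7920 * 1000 / 3600
m_dot = 293.8 kg/s


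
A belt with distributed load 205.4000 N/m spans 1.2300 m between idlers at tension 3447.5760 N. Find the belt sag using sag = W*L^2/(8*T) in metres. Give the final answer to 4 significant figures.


sag = 205.4000 * 1.2300^2 / (8 * 3447.5760)
sag = 0.01127 m


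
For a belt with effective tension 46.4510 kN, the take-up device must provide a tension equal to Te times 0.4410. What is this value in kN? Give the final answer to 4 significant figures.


T_tu = 46.4510 * 0.4410
T_tu = 20.48 kN


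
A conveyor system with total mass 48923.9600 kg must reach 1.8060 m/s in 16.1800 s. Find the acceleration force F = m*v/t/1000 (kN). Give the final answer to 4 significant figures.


F = 48923.9600 * 1.8060 / 16.1800 / 1000
F = 5.461 kN


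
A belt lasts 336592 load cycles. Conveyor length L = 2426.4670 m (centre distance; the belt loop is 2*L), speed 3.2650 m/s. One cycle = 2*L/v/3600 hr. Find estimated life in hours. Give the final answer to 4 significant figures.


cycle_time = 2 * 2426.4670 / 3.2650 / 3600 = 0.412875 hr
life = 336592 * 0.412875 = 139000 hours


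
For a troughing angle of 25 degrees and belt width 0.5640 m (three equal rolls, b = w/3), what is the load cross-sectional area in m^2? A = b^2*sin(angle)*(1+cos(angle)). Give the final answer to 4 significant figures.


b = 0.5640/3 = 0.188 m
A = 0.188^2 * sin(25 deg) * (1 + cos(25 deg))
A = 0.02847 m^2


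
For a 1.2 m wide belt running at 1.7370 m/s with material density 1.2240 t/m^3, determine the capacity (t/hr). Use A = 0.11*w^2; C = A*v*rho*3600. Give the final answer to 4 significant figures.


A = 0.11 * 1.2^2 = 0.1584 m^2
C = 0.1584 * 1.7370 * 1.2240 * 3600
C = 1212 t/hr


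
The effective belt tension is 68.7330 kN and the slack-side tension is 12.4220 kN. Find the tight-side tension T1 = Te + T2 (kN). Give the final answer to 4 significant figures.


T1 = Te + T2 = 68.7330 + 12.4220
T1 = 81.16 kN


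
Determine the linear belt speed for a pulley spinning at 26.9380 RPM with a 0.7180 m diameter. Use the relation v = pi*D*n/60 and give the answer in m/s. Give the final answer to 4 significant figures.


v = pi * 0.7180 * 26.9380 / 60
v = 1.013 m/s


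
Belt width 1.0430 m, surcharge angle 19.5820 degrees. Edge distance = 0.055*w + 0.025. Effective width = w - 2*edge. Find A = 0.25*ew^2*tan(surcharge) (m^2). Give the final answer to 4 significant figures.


edge = 0.055*1.0430 + 0.025 = 0.082365 m
ew = 1.0430 - 2*0.082365 = 0.87827 m
A = 0.25 * 0.87827^2 * tan(19.5820 deg)
A = 0.06860 m^2


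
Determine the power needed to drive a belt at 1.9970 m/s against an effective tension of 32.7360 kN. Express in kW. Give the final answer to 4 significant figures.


P = Te * v = 32.7360 * 1.9970
P = 65.37 kW


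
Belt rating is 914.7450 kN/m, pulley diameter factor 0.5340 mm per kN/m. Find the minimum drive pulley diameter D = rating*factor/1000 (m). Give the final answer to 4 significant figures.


D = 914.7450 * 0.5340 / 1000
D = 0.4885 m


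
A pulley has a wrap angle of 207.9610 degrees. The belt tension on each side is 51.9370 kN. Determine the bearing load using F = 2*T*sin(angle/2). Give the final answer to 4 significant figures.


F = 2 * 51.9370 * sin(207.9610/2 deg)
F = 100.8 kN


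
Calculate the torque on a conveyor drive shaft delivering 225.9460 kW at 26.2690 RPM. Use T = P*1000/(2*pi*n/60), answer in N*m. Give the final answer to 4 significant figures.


omega = 2*pi*26.2690/60 = 2.75088 rad/s
T = 225.9460*1000 / 2.75088
T = 82140 N*m


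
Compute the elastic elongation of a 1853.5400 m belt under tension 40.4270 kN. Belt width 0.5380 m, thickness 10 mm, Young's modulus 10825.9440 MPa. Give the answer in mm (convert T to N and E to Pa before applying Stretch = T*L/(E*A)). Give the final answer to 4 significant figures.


A = 0.5380 * 0.01 = 0.00538 m^2
Stretch = 40.4270*1000 * 1853.5400 / (10825.9440e6 * 0.00538) * 1000
Stretch = 1287 mm


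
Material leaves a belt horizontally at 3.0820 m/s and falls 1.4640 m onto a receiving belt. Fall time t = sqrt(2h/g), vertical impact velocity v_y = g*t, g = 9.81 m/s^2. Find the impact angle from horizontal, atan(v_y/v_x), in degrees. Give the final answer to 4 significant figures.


t = sqrt(2*1.4640/9.81) = 0.546325 s
v_y = 9.81 * 0.546325 = 5.35945 m/s
angle = atan(5.35945 / 3.0820) = 60.10 deg


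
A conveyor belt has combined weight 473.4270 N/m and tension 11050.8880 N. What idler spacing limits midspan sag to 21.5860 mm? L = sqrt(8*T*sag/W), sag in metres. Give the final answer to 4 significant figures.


sag = 21.5860/1000 = 0.021586 m
L = sqrt(8 * 11050.8880 * 0.021586 / 473.4270)
L = 2.008 m


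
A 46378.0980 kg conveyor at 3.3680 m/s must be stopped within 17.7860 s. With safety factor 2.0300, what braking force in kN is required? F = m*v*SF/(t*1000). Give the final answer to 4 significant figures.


F = 46378.0980 * 3.3680 / 17.7860 * 2.0300 / 1000
F = 17.83 kN


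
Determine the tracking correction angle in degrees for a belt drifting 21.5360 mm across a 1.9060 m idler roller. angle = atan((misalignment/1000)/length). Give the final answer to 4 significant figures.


misalign_m = 21.5360 / 1000 = 0.021536 m
angle = atan(0.021536 / 1.9060)
angle = 0.6474 deg


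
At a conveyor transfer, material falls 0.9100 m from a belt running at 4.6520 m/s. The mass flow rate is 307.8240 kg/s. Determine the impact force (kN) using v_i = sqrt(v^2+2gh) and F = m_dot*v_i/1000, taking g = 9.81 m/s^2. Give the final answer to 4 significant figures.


v_i = sqrt(4.6520^2 + 2*9.81*0.9100) = 6.28453 m/s
F = 307.8240 * 6.28453 / 1000
F = 1.935 kN


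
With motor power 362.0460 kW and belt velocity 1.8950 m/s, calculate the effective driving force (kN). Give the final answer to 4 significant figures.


Te = P / v = 362.0460 / 1.8950
Te = 191.1 kN


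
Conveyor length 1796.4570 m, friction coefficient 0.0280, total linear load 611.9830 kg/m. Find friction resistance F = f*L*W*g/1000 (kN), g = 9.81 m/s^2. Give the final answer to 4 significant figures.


F = 0.0280 * 1796.4570 * 611.9830 * 9.81 / 1000
F = 302.0 kN


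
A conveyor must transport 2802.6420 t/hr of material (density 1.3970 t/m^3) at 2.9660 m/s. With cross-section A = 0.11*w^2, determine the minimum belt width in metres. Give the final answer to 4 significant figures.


A_req = 2802.6420 / (2.9660 * 1.3970 * 3600) = 0.187887 m^2
w = sqrt(0.187887 / 0.11)
w = 1.307 m


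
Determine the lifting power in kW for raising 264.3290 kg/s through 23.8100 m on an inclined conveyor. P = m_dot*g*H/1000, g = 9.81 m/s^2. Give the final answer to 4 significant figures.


P = 264.3290 * 9.81 * 23.8100 / 1000
P = 61.74 kW


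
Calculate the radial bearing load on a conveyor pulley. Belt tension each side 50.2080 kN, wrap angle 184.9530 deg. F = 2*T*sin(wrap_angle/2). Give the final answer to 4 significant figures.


F = 2 * 50.2080 * sin(184.9530/2 deg)
F = 100.3 kN


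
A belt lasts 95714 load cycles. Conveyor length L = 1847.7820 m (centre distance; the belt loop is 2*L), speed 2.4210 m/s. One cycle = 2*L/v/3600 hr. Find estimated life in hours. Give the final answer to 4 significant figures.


cycle_time = 2 * 1847.7820 / 2.4210 / 3600 = 0.424017 hr
life = 95714 * 0.424017 = 40580 hours


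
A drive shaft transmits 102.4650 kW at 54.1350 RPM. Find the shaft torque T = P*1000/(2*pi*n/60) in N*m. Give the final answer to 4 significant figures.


omega = 2*pi*54.1350/60 = 5.669 rad/s
T = 102.4650*1000 / 5.669
T = 18070 N*m


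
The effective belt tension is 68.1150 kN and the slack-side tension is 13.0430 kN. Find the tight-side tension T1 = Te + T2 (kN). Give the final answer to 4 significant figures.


T1 = Te + T2 = 68.1150 + 13.0430
T1 = 81.16 kN


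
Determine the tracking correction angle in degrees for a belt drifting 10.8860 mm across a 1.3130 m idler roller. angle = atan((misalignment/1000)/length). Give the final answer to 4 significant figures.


misalign_m = 10.8860 / 1000 = 0.010886 m
angle = atan(0.010886 / 1.3130)
angle = 0.4750 deg


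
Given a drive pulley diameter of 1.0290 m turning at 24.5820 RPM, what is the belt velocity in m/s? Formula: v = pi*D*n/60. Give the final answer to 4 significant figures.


v = pi * 1.0290 * 24.5820 / 60
v = 1.324 m/s


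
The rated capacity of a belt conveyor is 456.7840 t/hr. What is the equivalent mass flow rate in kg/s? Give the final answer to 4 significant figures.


m_dot = 456.7840 * 1000 / 3600
m_dot = 126.9 kg/s


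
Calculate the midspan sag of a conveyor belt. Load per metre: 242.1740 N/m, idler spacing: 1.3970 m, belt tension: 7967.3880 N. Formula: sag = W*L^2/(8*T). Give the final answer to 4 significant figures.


sag = 242.1740 * 1.3970^2 / (8 * 7967.3880)
sag = 0.007415 m


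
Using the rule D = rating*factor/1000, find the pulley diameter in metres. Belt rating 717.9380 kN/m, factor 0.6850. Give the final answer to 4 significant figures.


D = 717.9380 * 0.6850 / 1000
D = 0.4918 m


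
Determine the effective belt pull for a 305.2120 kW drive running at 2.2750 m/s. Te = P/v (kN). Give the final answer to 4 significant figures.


Te = P / v = 305.2120 / 2.2750
Te = 134.2 kN


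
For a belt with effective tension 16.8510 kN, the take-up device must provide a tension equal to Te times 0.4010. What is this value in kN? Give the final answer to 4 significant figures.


T_tu = 16.8510 * 0.4010
T_tu = 6.757 kN


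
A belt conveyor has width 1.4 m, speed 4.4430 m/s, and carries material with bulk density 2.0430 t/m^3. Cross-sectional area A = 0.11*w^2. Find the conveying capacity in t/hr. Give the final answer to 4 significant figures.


A = 0.11 * 1.4^2 = 0.2156 m^2
C = 0.2156 * 4.4430 * 2.0430 * 3600
C = 7045 t/hr


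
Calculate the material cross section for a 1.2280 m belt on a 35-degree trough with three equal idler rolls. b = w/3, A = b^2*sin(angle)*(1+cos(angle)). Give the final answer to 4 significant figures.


b = 1.2280/3 = 0.409333 m
A = 0.409333^2 * sin(35 deg) * (1 + cos(35 deg))
A = 0.1748 m^2


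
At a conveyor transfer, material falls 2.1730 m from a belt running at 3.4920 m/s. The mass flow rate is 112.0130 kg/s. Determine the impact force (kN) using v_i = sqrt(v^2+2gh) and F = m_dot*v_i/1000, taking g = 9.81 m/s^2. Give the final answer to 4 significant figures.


v_i = sqrt(3.4920^2 + 2*9.81*2.1730) = 7.40462 m/s
F = 112.0130 * 7.40462 / 1000
F = 0.8294 kN


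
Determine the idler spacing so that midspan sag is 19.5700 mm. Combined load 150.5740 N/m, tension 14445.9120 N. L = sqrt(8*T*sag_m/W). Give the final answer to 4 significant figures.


sag = 19.5700/1000 = 0.019570 m
L = sqrt(8 * 14445.9120 * 0.019570 / 150.5740)
L = 3.876 m


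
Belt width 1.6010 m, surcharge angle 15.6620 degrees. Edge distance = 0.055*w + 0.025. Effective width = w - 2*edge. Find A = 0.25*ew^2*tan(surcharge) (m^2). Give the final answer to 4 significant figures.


edge = 0.055*1.6010 + 0.025 = 0.113055 m
ew = 1.6010 - 2*0.113055 = 1.37489 m
A = 0.25 * 1.37489^2 * tan(15.6620 deg)
A = 0.1325 m^2


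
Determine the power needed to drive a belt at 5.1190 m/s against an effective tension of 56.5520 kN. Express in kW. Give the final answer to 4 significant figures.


P = Te * v = 56.5520 * 5.1190
P = 289.5 kW


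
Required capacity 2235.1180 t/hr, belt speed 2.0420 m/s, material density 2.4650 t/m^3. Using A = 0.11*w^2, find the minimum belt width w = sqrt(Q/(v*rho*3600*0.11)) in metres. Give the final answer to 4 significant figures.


A_req = 2235.1180 / (2.0420 * 2.4650 * 3600) = 0.123346 m^2
w = sqrt(0.123346 / 0.11)
w = 1.059 m


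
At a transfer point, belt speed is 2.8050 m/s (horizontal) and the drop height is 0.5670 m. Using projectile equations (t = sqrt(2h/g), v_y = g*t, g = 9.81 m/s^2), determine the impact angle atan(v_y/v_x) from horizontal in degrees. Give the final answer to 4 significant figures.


t = sqrt(2*0.5670/9.81) = 0.339995 s
v_y = 9.81 * 0.339995 = 3.33535 m/s
angle = atan(3.33535 / 2.8050) = 49.94 deg


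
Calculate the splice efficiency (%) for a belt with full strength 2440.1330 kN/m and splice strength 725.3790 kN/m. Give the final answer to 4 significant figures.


Eff = 725.3790 / 2440.1330 * 100
Eff = 29.73 %


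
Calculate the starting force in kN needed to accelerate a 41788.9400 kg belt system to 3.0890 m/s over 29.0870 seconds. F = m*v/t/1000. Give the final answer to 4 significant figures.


F = 41788.9400 * 3.0890 / 29.0870 / 1000
F = 4.438 kN


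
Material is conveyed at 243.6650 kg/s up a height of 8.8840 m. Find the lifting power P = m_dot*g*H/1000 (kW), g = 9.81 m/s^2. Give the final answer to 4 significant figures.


P = 243.6650 * 9.81 * 8.8840 / 1000
P = 21.24 kW


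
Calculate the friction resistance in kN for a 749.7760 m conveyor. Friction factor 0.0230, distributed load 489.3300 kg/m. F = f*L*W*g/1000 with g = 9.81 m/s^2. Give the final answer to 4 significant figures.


F = 0.0230 * 749.7760 * 489.3300 * 9.81 / 1000
F = 82.78 kN


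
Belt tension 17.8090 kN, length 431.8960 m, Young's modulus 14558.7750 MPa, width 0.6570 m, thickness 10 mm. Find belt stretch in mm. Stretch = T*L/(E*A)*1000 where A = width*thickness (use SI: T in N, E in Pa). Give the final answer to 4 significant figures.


A = 0.6570 * 0.01 = 0.00657 m^2
Stretch = 17.8090*1000 * 431.8960 / (14558.7750e6 * 0.00657) * 1000
Stretch = 80.41 mm


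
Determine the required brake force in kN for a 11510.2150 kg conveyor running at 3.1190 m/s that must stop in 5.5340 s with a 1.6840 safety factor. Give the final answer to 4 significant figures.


F = 11510.2150 * 3.1190 / 5.5340 * 1.6840 / 1000
F = 10.92 kN


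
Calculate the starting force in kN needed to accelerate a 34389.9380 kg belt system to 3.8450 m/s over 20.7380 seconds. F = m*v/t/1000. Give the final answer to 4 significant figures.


F = 34389.9380 * 3.8450 / 20.7380 / 1000
F = 6.376 kN


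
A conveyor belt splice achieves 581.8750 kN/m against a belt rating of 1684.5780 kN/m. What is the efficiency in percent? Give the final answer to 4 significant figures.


Eff = 581.8750 / 1684.5780 * 100
Eff = 34.54 %


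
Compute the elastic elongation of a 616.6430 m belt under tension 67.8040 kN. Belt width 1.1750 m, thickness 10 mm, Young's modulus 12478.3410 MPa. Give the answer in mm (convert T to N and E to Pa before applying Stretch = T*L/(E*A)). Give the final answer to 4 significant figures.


A = 1.1750 * 0.01 = 0.01175 m^2
Stretch = 67.8040*1000 * 616.6430 / (12478.3410e6 * 0.01175) * 1000
Stretch = 285.2 mm


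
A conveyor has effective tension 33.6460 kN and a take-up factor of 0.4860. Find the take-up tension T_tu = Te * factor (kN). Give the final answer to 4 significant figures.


T_tu = 33.6460 * 0.4860
T_tu = 16.35 kN


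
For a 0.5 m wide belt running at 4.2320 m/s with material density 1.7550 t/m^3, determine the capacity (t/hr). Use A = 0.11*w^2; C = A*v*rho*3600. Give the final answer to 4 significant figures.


A = 0.11 * 0.5^2 = 0.0275 m^2
C = 0.0275 * 4.2320 * 1.7550 * 3600
C = 735.3 t/hr


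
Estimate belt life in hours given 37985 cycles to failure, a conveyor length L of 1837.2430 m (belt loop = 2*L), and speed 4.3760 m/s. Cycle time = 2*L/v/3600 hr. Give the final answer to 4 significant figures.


cycle_time = 2 * 1837.2430 / 4.3760 / 3600 = 0.233247 hr
life = 37985 * 0.233247 = 8860 hours


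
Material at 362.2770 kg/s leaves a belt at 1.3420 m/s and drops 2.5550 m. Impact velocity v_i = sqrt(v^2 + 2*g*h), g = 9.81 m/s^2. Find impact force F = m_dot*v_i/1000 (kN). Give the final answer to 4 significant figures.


v_i = sqrt(1.3420^2 + 2*9.81*2.5550) = 7.20625 m/s
F = 362.2770 * 7.20625 / 1000
F = 2.611 kN


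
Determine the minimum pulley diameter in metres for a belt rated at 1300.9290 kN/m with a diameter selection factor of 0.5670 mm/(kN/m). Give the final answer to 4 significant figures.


D = 1300.9290 * 0.5670 / 1000
D = 0.7376 m


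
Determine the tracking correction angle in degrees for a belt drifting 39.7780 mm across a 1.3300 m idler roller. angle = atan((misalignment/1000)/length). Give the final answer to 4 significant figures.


misalign_m = 39.7780 / 1000 = 0.039778 m
angle = atan(0.039778 / 1.3300)
angle = 1.713 deg


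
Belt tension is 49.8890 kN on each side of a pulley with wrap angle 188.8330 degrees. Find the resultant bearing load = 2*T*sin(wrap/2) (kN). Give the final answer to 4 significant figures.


F = 2 * 49.8890 * sin(188.8330/2 deg)
F = 99.48 kN
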